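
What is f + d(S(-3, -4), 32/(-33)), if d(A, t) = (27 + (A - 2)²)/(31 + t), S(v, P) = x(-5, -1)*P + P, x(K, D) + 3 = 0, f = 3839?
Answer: 3806528/991 ≈ 3841.1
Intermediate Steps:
x(K, D) = -3 (x(K, D) = -3 + 0 = -3)
S(v, P) = -2*P (S(v, P) = -3*P + P = -2*P)
d(A, t) = (27 + (-2 + A)²)/(31 + t)
f + d(S(-3, -4), 32/(-33)) = 3839 + (27 + (-2 - 2*(-4))²)/(31 + 32/(-33)) = 3839 + (27 + (-2 + 8)²)/(31 + 32*(-1/33)) = 3839 + (27 + 6²)/(31 - 32/33) = 3839 + (27 + 36)/(991/33) = 3839 + (33/991)*63 = 3839 + 2079/991 = 3806528/991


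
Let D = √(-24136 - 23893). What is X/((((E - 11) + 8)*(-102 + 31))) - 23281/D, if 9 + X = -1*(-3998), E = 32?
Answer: -3989/2059 + 23281*I*√48029/48029 ≈ -1.9373 + 106.23*I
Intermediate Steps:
D = I*√48029 (D = √(-48029) = I*√48029 ≈ 219.16*I)
X = 3989 (X = -9 - 1*(-3998) = -9 + 3998 = 3989)
X/((((E - 11) + 8)*(-102 + 31))) - 23281/D = 3989/((((32 - 11) + 8)*(-102 + 31))) - 23281*(-I*√48029/48029) = 3989/(((21 + 8)*(-71))) - (-23281)*I*√48029/48029 = 3989/((29*(-71))) + 23281*I*√48029/48029 = 3989/(-2059) + 23281*I*√48029/48029 = 3989*(-1/2059) + 23281*I*√48029/48029 = -3989/2059 + 23281*I*√48029/48029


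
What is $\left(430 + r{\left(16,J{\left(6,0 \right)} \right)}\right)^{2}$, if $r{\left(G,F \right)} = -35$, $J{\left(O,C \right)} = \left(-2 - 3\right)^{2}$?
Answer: $156025$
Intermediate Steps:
$J{\left(O,C \right)} = 25$ ($J{\left(O,C \right)} = \left(-5\right)^{2} = 25$)
$\left(430 + r{\left(16,J{\left(6,0 \right)} \right)}\right)^{2} = \left(430 - 35\right)^{2} = 395^{2} = 156025$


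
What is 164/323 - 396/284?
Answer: -20333/22933 ≈ -0.88663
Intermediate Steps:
164/323 - 396/284 = 164*(1/323) - 396*1/284 = 164/323 - 99/71 = -20333/22933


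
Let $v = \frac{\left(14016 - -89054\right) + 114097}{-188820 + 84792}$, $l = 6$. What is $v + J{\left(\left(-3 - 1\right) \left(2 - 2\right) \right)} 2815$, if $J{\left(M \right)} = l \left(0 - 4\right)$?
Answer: $- \frac{2342782949}{34676} \approx -67562.0$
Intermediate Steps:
$v = - \frac{72389}{34676}$ ($v = \frac{\left(14016 + 89054\right) + 114097}{-104028} = \left(103070 + 114097\right) \left(- \frac{1}{104028}\right) = 217167 \left(- \frac{1}{104028}\right) = - \frac{72389}{34676} \approx -2.0876$)
$J{\left(M \right)} = -24$ ($J{\left(M \right)} = 6 \left(0 - 4\right) = 6 \left(-4\right) = -24$)
$v + J{\left(\left(-3 - 1\right) \left(2 - 2\right) \right)} 2815 = - \frac{72389}{34676} - 67560 = - \frac{2342782949}{34676}$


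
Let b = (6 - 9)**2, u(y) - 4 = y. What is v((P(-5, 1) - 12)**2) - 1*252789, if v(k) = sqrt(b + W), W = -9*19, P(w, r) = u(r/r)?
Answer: -252789 + 9*I*sqrt(2) ≈ -2.5279e+5 + 12.728*I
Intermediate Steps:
u(y) = 4 + y
P(w, r) = 5 (P(w, r) = 4 + r/r = 4 + 1 = 5)
b = 9 (b = (-3)**2 = 9)
W = -171
v(k) = 9*I*sqrt(2) (v(k) = sqrt(9 - 171) = sqrt(-162) = 9*I*sqrt(2))
v((P(-5, 1) - 12)**2) - 1*252789 = 9*I*sqrt(2) - 1*252789 = 9*I*sqrt(2) - 252789 = -252789 + 9*I*sqrt(2)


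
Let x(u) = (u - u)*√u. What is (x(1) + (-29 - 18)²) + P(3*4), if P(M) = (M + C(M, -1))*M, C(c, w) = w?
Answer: 2341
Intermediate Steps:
x(u) = 0 (x(u) = 0*√u = 0)
P(M) = M*(-1 + M) (P(M) = (M - 1)*M = (-1 + M)*M = M*(-1 + M))
(x(1) + (-29 - 18)²) + P(3*4) = (0 + (-29 - 18)²) + (3*4)*(-1 + 3*4) = (0 + (-47)²) + 12*(-1 + 12) = (0 + 2209) + 12*11 = 2209 + 132 = 2341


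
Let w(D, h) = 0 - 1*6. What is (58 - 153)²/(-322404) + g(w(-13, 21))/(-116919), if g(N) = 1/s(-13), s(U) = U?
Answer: -4572399757/163345664196 ≈ -0.027992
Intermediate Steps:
w(D, h) = -6 (w(D, h) = 0 - 6 = -6)
g(N) = -1/13 (g(N) = 1/(-13) = -1/13)
(58 - 153)²/(-322404) + g(w(-13, 21))/(-116919) = (58 - 153)²/(-322404) - 1/13/(-116919) = (-95)²*(-1/322404) - 1/13*(-1/116919) = 9025*(-1/322404) + 1/1519947 = -9025/322404 + 1/1519947 = -4572399757/163345664196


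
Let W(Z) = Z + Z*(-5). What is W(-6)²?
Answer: 576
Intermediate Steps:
W(Z) = -4*Z (W(Z) = Z - 5*Z = -4*Z)
W(-6)² = (-4*(-6))² = 24² = 576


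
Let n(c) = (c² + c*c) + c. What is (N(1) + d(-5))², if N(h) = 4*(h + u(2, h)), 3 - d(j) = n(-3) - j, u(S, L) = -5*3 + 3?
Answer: 3721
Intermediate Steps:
n(c) = c + 2*c² (n(c) = (c² + c²) + c = 2*c² + c = c + 2*c²)
u(S, L) = -12 (u(S, L) = -15 + 3 = -12)
d(j) = -12 + j (d(j) = 3 - (-3*(1 + 2*(-3)) - j) = 3 - (-3*(1 - 6) - j) = 3 - (-3*(-5) - j) = 3 - (15 - j) = 3 + (-15 + j) = -12 + j)
N(h) = -48 + 4*h (N(h) = 4*(h - 12) = 4*(-12 + h) = -48 + 4*h)
(N(1) + d(-5))² = ((-48 + 4*1) + (-12 - 5))² = ((-48 + 4) - 17)² = (-44 - 17)² = (-61)² = 3721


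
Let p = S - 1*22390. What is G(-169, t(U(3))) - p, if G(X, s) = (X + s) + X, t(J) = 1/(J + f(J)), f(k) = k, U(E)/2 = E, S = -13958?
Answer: 432121/12 ≈ 36010.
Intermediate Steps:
U(E) = 2*E
t(J) = 1/(2*J) (t(J) = 1/(J + J) = 1/(2*J))
G(X, s) = s + 2*X
p = -36348 (p = -13958 - 1*22390 = -13958 - 22390 = -36348)
G(-169, t(U(3))) - p = (1/(2*((2*3))) + 2*(-169)) - 1*(-36348) = ((1/2)/6 - 338) + 36348 = ((1/2)*(1/6) - 338) + 36348 = (1/12 - 338) + 36348 = -4055/12 + 36348 = 432121/12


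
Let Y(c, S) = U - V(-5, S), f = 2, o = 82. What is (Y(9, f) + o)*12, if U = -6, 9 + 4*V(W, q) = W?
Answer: 954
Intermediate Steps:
V(W, q) = -9/4 + W/4
Y(c, S) = -5/2 (Y(c, S) = -6 - (-9/4 + (¼)*(-5)) = -6 - (-9/4 - 5/4) = -6 - 1*(-7/2) = -6 + 7/2 = -5/2)
(Y(9, f) + o)*12 = (-5/2 + 82)*12 = (159/2)*12 = 954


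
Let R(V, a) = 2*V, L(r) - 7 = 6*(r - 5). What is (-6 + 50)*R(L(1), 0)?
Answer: -1496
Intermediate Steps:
L(r) = -23 + 6*r (L(r) = 7 + 6*(r - 5) = 7 + 6*(-5 + r) = 7 + (-30 + 6*r) = -23 + 6*r)
(-6 + 50)*R(L(1), 0) = (-6 + 50)*(2*(-23 + 6*1)) = 44*(2*(-23 + 6)) = 44*(2*(-17)) = 44*(-34) = -1496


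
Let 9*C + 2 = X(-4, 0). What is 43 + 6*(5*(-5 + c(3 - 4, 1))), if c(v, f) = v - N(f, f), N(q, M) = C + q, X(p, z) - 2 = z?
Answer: -167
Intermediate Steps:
X(p, z) = 2 + z
C = 0 (C = -2/9 + (2 + 0)/9 = -2/9 + (⅑)*2 = -2/9 + 2/9 = 0)
N(q, M) = q (N(q, M) = 0 + q = q)
c(v, f) = v - f
43 + 6*(5*(-5 + c(3 - 4, 1))) = 43 + 6*(5*(-5 + ((3 - 4) - 1*1))) = 43 + 6*(5*(-5 + (-1 - 1))) = 43 + 6*(5*(-5 - 2)) = 43 + 6*(5*(-7)) = 43 + 6*(-35) = 43 - 210 = -167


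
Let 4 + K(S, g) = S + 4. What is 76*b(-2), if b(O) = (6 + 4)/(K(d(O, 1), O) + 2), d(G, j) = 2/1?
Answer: 190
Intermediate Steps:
d(G, j) = 2 (d(G, j) = 2*1 = 2)
K(S, g) = S (K(S, g) = -4 + (S + 4) = -4 + (4 + S) = S)
b(O) = 5/2 (b(O) = (6 + 4)/(2 + 2) = 10/4 = 10*(¼) = 5/2)
76*b(-2) = 76*(5/2) = 190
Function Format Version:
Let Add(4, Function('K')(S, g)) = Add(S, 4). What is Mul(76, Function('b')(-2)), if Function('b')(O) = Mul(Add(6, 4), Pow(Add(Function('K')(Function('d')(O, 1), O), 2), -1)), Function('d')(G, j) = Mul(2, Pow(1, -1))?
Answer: 190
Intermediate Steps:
Function('d')(G, j) = 2 (Function('d')(G, j) = Mul(2, 1) = 2)
Function('K')(S, g) = S (Function('K')(S, g) = Add(-4, Add(S, 4)) = Add(-4, Add(4, S)) = S)
Function('b')(O) = Rational(5, 2) (Function('b')(O) = Mul(Add(6, 4), Pow(Add(2, 2), -1)) = Mul(10, Pow(4, -1)) = Mul(10, Rational(1, 4)) = Rational(5, 2))
Mul(76, Function('b')(-2)) = Mul(76, Rational(5, 2)) = 190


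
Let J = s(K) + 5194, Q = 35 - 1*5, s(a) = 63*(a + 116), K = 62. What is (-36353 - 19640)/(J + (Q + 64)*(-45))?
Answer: -55993/12178 ≈ -4.5979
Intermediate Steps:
s(a) = 7308 + 63*a (s(a) = 63*(116 + a) = 7308 + 63*a)
Q = 30 (Q = 35 - 5 = 30)
J = 16408 (J = (7308 + 63*62) + 5194 = (7308 + 3906) + 5194 = 11214 + 5194 = 16408)
(-36353 - 19640)/(J + (Q + 64)*(-45)) = (-36353 - 19640)/(16408 + (30 + 64)*(-45)) = -55993/(16408 + 94*(-45)) = -55993/(16408 - 4230) = -55993/12178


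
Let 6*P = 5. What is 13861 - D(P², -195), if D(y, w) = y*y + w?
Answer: 18215951/1296 ≈ 14056.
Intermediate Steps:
P = ⅚ (P = (⅙)*5 = ⅚ ≈ 0.83333)
D(y, w) = w + y² (D(y, w) = y² + w = w + y²)
13861 - D(P², -195) = 13861 - (-195 + ((⅚)²)²) = 13861 - (-195 + (25/36)²) = 13861 - (-195 + 625/1296) = 13861 - 1*(-252095/1296) = 13861 + 252095/1296 = 18215951/1296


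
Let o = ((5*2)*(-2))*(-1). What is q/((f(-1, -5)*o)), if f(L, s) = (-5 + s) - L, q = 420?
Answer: -7/3 ≈ -2.3333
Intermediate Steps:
f(L, s) = -5 + s - L
o = 20 (o = (10*(-2))*(-1) = -20*(-1) = 20)
q/((f(-1, -5)*o)) = 420/(((-5 - 5 - 1*(-1))*20)) = 420/(((-5 - 5 + 1)*20)) = 420/((-9*20)) = 420/(-180) = 420*(-1/180) = -7/3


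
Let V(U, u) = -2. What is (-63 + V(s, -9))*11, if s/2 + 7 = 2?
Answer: -715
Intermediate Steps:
s = -10 (s = -14 + 2*2 = -14 + 4 = -10)
(-63 + V(s, -9))*11 = (-63 - 2)*11 = -65*11 = -715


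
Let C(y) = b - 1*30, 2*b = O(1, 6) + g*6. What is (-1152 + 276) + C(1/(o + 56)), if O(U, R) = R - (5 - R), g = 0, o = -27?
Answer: -1805/2 ≈ -902.50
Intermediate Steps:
O(U, R) = -5 + 2*R (O(U, R) = R + (-5 + R) = -5 + 2*R)
b = 7/2 (b = ((-5 + 2*6) + 0*6)/2 = ((-5 + 12) + 0)/2 = (7 + 0)/2 = (½)*7 = 7/2 ≈ 3.5000)
C(y) = -53/2 (C(y) = 7/2 - 1*30 = 7/2 - 30 = -53/2)
(-1152 + 276) + C(1/(o + 56)) = (-1152 + 276) - 53/2 = -876 - 53/2 = -1805/2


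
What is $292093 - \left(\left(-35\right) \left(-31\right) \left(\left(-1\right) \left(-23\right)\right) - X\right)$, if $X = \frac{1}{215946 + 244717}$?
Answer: $\frac{123060592495}{460663} \approx 2.6714 \cdot 10^{5}$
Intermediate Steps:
$X = \frac{1}{460663} \approx 2.1708 \cdot 10^{-6}$
$292093 - \left(\left(-35\right) \left(-31\right) \left(\left(-1\right) \left(-23\right)\right) - X\right) = 292093 - \left(\left(-35\right) \left(-31\right) \left(\left(-1\right) \left(-23\right)\right) - \frac{1}{460663}\right) = 292093 - \left(1085 \cdot 23 - \frac{1}{460663}\right) = 292093 - \left(24955 - \frac{1}{460663}\right) = 292093 - \frac{11495845164}{460663} = \frac{123060592495}{460663}$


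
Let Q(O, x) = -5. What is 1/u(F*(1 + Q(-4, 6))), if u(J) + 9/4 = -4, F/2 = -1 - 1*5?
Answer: -4/25 ≈ -0.16000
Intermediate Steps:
F = -12 (F = 2*(-1 - 1*5) = 2*(-1 - 5) = 2*(-6) = -12)
u(J) = -25/4 (u(J) = -9/4 - 4 = -25/4)
1/u(F*(1 + Q(-4, 6))) = 1/(-25/4) = -4/25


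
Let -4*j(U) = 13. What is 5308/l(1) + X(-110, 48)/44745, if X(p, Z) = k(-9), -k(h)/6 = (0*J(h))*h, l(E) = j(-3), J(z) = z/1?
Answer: -21232/13 ≈ -1633.2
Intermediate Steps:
j(U) = -13/4 (j(U) = -1/4*13 = -13/4)
J(z) = z (J(z) = z*1 = z)
l(E) = -13/4
k(h) = 0 (k(h) = -6*0*h*h = -0*h = -6*0 = 0)
X(p, Z) = 0
5308/l(1) + X(-110, 48)/44745 = 5308/(-13/4) + 0/44745 = 5308*(-4/13) + 0*(1/44745) = -21232/13 + 0 = -21232/13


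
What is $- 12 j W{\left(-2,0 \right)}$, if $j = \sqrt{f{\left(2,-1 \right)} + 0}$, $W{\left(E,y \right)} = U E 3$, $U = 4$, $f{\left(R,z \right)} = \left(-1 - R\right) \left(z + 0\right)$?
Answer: $288 \sqrt{3} \approx 498.83$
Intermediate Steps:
$f{\left(R,z \right)} = z \left(-1 - R\right)$ ($f{\left(R,z \right)} = \left(-1 - R\right) z = z \left(-1 - R\right)$)
$W{\left(E,y \right)} = 12 E$ ($W{\left(E,y \right)} = 4 E 3 = 12 E$)
$j = \sqrt{3}$ ($j = \sqrt{\left(-1\right) \left(-1\right) \left(1 + 2\right) + 0} = \sqrt{\left(-1\right) \left(-1\right) 3 + 0} = \sqrt{3 + 0} = \sqrt{3} \approx 1.732$)
$- 12 j W{\left(-2,0 \right)} = - 12 \sqrt{3} \cdot 12 \left(-2\right) = - 12 \sqrt{3} \left(-24\right) = 288 \sqrt{3}$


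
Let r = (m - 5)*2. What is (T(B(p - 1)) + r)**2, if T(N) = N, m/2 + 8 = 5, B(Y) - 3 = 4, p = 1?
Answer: 225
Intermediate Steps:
B(Y) = 7 (B(Y) = 3 + 4 = 7)
m = -6 (m = -16 + 2*5 = -16 + 10 = -6)
r = -22 (r = (-6 - 5)*2 = -11*2 = -22)
(T(B(p - 1)) + r)**2 = (7 - 22)**2 = (-15)**2 = 225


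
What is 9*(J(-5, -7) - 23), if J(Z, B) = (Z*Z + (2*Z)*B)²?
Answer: 81018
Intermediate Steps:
J(Z, B) = (Z² + 2*B*Z)²
9*(J(-5, -7) - 23) = 9*((-5)²*(-5 + 2*(-7))² - 23) = 9*(25*(-5 - 14)² - 23) = 9*(25*(-19)² - 23) = 9*(25*361 - 23) = 9*(9025 - 23) = 9*9002 = 81018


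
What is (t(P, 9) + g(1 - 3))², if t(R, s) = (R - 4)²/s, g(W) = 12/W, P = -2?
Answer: 4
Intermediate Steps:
t(R, s) = (-4 + R)²/s
(t(P, 9) + g(1 - 3))² = ((-4 - 2)²/9 + 12/(1 - 3))² = ((⅑)*(-6)² + 12/(-2))² = ((⅑)*36 + 12*(-½))² = (4 - 6)² = (-2)² = 4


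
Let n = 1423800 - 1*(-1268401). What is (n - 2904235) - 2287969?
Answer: -2500003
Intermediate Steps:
n = 2692201 (n = 1423800 + 1268401 = 2692201)
(n - 2904235) - 2287969 = (2692201 - 2904235) - 2287969 = -212034 - 2287969 = -2500003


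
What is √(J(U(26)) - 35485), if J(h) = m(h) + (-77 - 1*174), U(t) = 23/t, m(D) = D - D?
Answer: 2*I*√8934 ≈ 189.04*I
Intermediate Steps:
m(D) = 0
J(h) = -251 (J(h) = 0 + (-77 - 1*174) = 0 + (-77 - 174) = 0 - 251 = -251)
√(J(U(26)) - 35485) = √(-251 - 35485) = √(-35736) = 2*I*√8934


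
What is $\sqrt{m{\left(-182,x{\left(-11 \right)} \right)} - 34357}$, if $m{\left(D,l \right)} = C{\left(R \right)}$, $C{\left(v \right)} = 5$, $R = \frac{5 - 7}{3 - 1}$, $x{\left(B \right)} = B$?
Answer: $4 i \sqrt{2147} \approx 185.34 i$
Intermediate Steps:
$R = -1$ ($R = - \frac{2}{2} = \left(-2\right) \frac{1}{2} = -1$)
$m{\left(D,l \right)} = 5$
$\sqrt{m{\left(-182,x{\left(-11 \right)} \right)} - 34357} = \sqrt{5 - 34357} = \sqrt{-34352} = 4 i \sqrt{2147}$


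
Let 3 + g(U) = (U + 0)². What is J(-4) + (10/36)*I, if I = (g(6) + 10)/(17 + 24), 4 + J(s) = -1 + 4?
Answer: -523/738 ≈ -0.70867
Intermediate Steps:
g(U) = -3 + U² (g(U) = -3 + (U + 0)² = -3 + U²)
J(s) = -1 (J(s) = -4 + (-1 + 4) = -4 + 3 = -1)
I = 43/41 (I = ((-3 + 6²) + 10)/(17 + 24) = ((-3 + 36) + 10)/41 = (33 + 10)*(1/41) = 43*(1/41) = 43/41 ≈ 1.0488)
J(-4) + (10/36)*I = -1 + (10/36)*(43/41) = -1 + (10*(1/36))*(43/41) = -1 + (5/18)*(43/41) = -1 + 215/738 = -523/738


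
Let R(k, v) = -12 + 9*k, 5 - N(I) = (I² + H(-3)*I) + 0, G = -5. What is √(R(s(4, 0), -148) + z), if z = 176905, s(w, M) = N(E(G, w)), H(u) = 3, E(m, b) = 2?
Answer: 4*√11053 ≈ 420.53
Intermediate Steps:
N(I) = 5 - I² - 3*I (N(I) = 5 - ((I² + 3*I) + 0) = 5 - (I² + 3*I) = 5 + (-I² - 3*I) = 5 - I² - 3*I)
s(w, M) = -5 (s(w, M) = 5 - 1*2² - 3*2 = 5 - 1*4 - 6 = 5 - 4 - 6 = -5)
√(R(s(4, 0), -148) + z) = √((-12 + 9*(-5)) + 176905) = √((-12 - 45) + 176905) = √(-57 + 176905) = √176848 = 4*√11053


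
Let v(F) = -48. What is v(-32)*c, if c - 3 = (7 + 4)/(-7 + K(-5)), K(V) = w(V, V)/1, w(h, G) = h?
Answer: -100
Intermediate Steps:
K(V) = V (K(V) = V/1 = V*1 = V)
c = 25/12 (c = 3 + (7 + 4)/(-7 - 5) = 3 + 11/(-12) = 3 + 11*(-1/12) = 3 - 11/12 = 25/12 ≈ 2.0833)
v(-32)*c = -48*25/12 = -100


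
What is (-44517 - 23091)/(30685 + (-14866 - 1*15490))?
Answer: -67608/329 ≈ -205.50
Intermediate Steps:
(-44517 - 23091)/(30685 + (-14866 - 1*15490)) = -67608/(30685 + (-14866 - 15490)) = -67608/(30685 - 30356) = -67608/329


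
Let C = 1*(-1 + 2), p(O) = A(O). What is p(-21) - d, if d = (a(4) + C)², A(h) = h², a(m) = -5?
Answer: 425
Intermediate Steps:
p(O) = O²
C = 1 (C = 1*1 = 1)
d = 16 (d = (-5 + 1)² = (-4)² = 16)
p(-21) - d = (-21)² - 1*16 = 441 - 16 = 425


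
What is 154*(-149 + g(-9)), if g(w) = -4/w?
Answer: -205898/9 ≈ -22878.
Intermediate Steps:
154*(-149 + g(-9)) = 154*(-149 - 4/(-9)) = 154*(-149 - 4*(-⅑)) = 154*(-149 + 4/9) = 154*(-1337/9) = -205898/9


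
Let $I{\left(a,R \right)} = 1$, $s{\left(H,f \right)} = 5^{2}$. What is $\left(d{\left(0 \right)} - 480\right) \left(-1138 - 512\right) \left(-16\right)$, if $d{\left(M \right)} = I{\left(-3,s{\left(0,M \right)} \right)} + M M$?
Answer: $-12645600$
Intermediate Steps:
$s{\left(H,f \right)} = 25$
$d{\left(M \right)} = 1 + M^{2}$ ($d{\left(M \right)} = 1 + M M = 1 + M^{2}$)
$\left(d{\left(0 \right)} - 480\right) \left(-1138 - 512\right) \left(-16\right) = \left(\left(1 + 0^{2}\right) - 480\right) \left(-1138 - 512\right) \left(-16\right) = \left(\left(1 + 0\right) - 480\right) \left(-1650\right) \left(-16\right) = \left(1 - 480\right) \left(-1650\right) \left(-16\right) = \left(-479\right) \left(-1650\right) \left(-16\right) = 790350 \left(-16\right) = -12645600$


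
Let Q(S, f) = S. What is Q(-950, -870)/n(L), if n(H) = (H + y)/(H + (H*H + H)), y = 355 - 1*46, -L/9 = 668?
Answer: 11441838000/1901 ≈ 6.0188e+6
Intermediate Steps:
L = -6012 (L = -9*668 = -6012)
y = 309 (y = 355 - 46 = 309)
n(H) = (309 + H)/(H² + 2*H) (n(H) = (H + 309)/(H + (H*H + H)) = (309 + H)/(H + (H² + H)) = (309 + H)/(H + (H + H²)) = (309 + H)/(H² + 2*H))
Q(-950, -870)/n(L) = -950*(-6012*(2 - 6012)/(309 - 6012)) = -950/((-1/6012*(-5703)/(-6010))) = -950/((-1/6012*(-1/6010)*(-5703))) = -950/(-1901/12044040) = -950*(-12044040/1901) = 11441838000/1901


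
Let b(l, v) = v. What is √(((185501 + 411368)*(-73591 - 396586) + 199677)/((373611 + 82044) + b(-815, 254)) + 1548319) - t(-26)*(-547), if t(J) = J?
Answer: -14222 + 11*√1602307970908215/455909 ≈ -13256.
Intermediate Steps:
√(((185501 + 411368)*(-73591 - 396586) + 199677)/((373611 + 82044) + b(-815, 254)) + 1548319) - t(-26)*(-547) = √(((185501 + 411368)*(-73591 - 396586) + 199677)/((373611 + 82044) + 254) + 1548319) - (-26)*(-547) = √((596869*(-470177) + 199677)/(455655 + 254) + 1548319) - 1*14222 = √((-280634075813 + 199677)/455909 + 1548319) - 14222 = √(-280633876136*1/455909 + 1548319) - 14222 = √(-280633876136/455909 + 1548319) - 14222 = √(425258690835/455909) - 14222 = 11*√1602307970908215/455909 - 14222 = -14222 + 11*√1602307970908215/455909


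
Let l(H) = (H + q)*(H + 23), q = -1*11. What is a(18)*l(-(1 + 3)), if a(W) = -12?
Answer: 3420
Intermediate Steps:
q = -11
l(H) = (-11 + H)*(23 + H) (l(H) = (H - 11)*(H + 23) = (-11 + H)*(23 + H))
a(18)*l(-(1 + 3)) = -12*(-253 + (-(1 + 3))² + 12*(-(1 + 3))) = -12*(-253 + (-1*4)² + 12*(-1*4)) = -12*(-253 + (-4)² + 12*(-4)) = -12*(-253 + 16 - 48) = -12*(-285) = 3420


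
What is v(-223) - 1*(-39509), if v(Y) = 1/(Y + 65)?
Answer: 6242421/158 ≈ 39509.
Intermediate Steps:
v(Y) = 1/(65 + Y)
v(-223) - 1*(-39509) = 1/(65 - 223) - 1*(-39509) = 1/(-158) + 39509 = -1/158 + 39509 = 6242421/158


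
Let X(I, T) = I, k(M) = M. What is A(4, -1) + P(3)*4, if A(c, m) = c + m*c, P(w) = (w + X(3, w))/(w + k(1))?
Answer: 6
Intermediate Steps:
P(w) = (3 + w)/(1 + w) (P(w) = (w + 3)/(w + 1) = (3 + w)/(1 + w))
A(c, m) = c + c*m
A(4, -1) + P(3)*4 = 4*(1 - 1) + ((3 + 3)/(1 + 3))*4 = 4*0 + (6/4)*4 = 0 + ((¼)*6)*4 = 0 + (3/2)*4 = 0 + 6 = 6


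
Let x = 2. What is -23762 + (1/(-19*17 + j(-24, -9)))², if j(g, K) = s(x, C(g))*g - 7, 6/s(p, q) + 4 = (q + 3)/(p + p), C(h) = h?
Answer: -3216185653103/135349956 ≈ -23762.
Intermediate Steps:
s(p, q) = 6/(-4 + (3 + q)/(2*p)) (s(p, q) = 6/(-4 + (q + 3)/(p + p)) = 6/(-4 + (3 + q)/((2*p))) = 6/(-4 + (3 + q)*(1/(2*p))) = 6/(-4 + (3 + q)/(2*p)))
j(g, K) = -7 + 24*g/(-13 + g) (j(g, K) = (12*2/(3 + g - 8*2))*g - 7 = (12*2/(3 + g - 16))*g - 7 = (12*2/(-13 + g))*g - 7 = (24/(-13 + g))*g - 7 = 24*g/(-13 + g) - 7 = -7 + 24*g/(-13 + g))
-23762 + (1/(-19*17 + j(-24, -9)))² = -23762 + (1/(-19*17 + (91 + 17*(-24))/(-13 - 24)))² = -23762 + (1/(-323 + (91 - 408)/(-37)))² = -23762 + (1/(-323 - 1/37*(-317)))² = -23762 + (1/(-323 + 317/37))² = -23762 + (1/(-11634/37))² = -23762 + (-37/11634)² = -23762 + 1369/135349956 = -3216185653103/135349956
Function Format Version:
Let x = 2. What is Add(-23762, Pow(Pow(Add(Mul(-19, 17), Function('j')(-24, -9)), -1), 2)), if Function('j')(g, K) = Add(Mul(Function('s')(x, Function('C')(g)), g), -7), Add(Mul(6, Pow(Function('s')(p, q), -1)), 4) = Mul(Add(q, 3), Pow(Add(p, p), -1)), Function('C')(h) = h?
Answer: Rational(-3216185653103, 135349956) ≈ -23762.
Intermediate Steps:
Function('s')(p, q) = Mul(6, Pow(Add(-4, Mul(Rational(1, 2), Pow(p, -1), Add(3, q))), -1)) (Function('s')(p, q) = Mul(6, Pow(Add(-4, Mul(Add(q, 3), Pow(Add(p, p), -1))), -1)) = Mul(6, Pow(Add(-4, Mul(Add(3, q), Pow(Mul(2, p), -1))), -1)) = Mul(6, Pow(Add(-4, Mul(Add(3, q), Mul(Rational(1, 2), Pow(p, -1)))), -1)) = Mul(6, Pow(Add(-4, Mul(Rational(1, 2), Pow(p, -1), Add(3, q))), -1)))
Function('j')(g, K) = Add(-7, Mul(24, g, Pow(Add(-13, g), -1))) (Function('j')(g, K) = Add(Mul(Mul(12, 2, Pow(Add(3, g, Mul(-8, 2)), -1)), g), -7) = Add(Mul(Mul(12, 2, Pow(Add(3, g, -16), -1)), g), -7) = Add(Mul(Mul(12, 2, Pow(Add(-13, g), -1)), g), -7) = Add(Mul(Mul(24, Pow(Add(-13, g), -1)), g), -7) = Add(Mul(24, g, Pow(Add(-13, g), -1)), -7) = Add(-7, Mul(24, g, Pow(Add(-13, g), -1))))
Add(-23762, Pow(Pow(Add(Mul(-19, 17), Function('j')(-24, -9)), -1), 2)) = Add(-23762, Pow(Pow(Add(Mul(-19, 17), Mul(Pow(Add(-13, -24), -1), Add(91, Mul(17, -24)))), -1), 2)) = Add(-23762, Pow(Pow(Add(-323, Mul(Pow(-37, -1), Add(91, -408))), -1), 2)) = Add(-23762, Pow(Pow(Add(-323, Mul(Rational(-1, 37), -317)), -1), 2)) = Add(-23762, Pow(Pow(Add(-323, Rational(317, 37)), -1), 2)) = Add(-23762, Pow(Pow(Rational(-11634, 37), -1), 2)) = Add(-23762, Pow(Rational(-37, 11634), 2)) = Add(-23762, Rational(1369, 135349956)) = Rational(-3216185653103, 135349956)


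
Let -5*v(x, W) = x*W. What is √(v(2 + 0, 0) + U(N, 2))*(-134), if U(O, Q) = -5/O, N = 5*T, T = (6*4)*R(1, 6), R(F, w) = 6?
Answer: -67*I/6 ≈ -11.167*I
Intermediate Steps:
T = 144 (T = (6*4)*6 = 24*6 = 144)
N = 720 (N = 5*144 = 720)
v(x, W) = -W*x/5 (v(x, W) = -x*W/5 = -W*x/5)
√(v(2 + 0, 0) + U(N, 2))*(-134) = √(-⅕*0*(2 + 0) - 5/720)*(-134) = √(-⅕*0*2 - 5*1/720)*(-134) = √(0 - 1/144)*(-134) = √(-1/144)*(-134) = (I/12)*(-134) = -67*I/6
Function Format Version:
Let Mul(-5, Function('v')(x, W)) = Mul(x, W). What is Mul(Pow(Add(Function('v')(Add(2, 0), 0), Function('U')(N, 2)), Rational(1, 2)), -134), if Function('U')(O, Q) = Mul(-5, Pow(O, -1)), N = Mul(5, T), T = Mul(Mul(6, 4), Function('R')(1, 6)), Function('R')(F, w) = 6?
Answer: Mul(Rational(-67, 6), I) ≈ Mul(-11.167, I)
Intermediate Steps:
T = 144 (T = Mul(Mul(6, 4), 6) = Mul(24, 6) = 144)
N = 720 (N = Mul(5, 144) = 720)
Function('v')(x, W) = Mul(Rational(-1, 5), W, x) (Function('v')(x, W) = Mul(Rational(-1, 5), Mul(x, W)) = Mul(Rational(-1, 5), Mul(W, x)) = Mul(Rational(-1, 5), W, x))
Mul(Pow(Add(Function('v')(Add(2, 0), 0), Function('U')(N, 2)), Rational(1, 2)), -134) = Mul(Pow(Add(Mul(Rational(-1, 5), 0, Add(2, 0)), Mul(-5, Pow(720, -1))), Rational(1, 2)), -134) = Mul(Pow(Add(Mul(Rational(-1, 5), 0, 2), Mul(-5, Rational(1, 720))), Rational(1, 2)), -134) = Mul(Pow(Add(0, Rational(-1, 144)), Rational(1, 2)), -134) = Mul(Pow(Rational(-1, 144), Rational(1, 2)), -134) = Mul(Mul(Rational(1, 12), I), -134) = Mul(Rational(-67, 6), I)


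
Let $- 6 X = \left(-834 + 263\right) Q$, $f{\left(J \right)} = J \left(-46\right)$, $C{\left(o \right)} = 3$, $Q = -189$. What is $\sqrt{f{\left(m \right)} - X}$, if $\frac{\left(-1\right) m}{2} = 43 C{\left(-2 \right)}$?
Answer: $\frac{\sqrt{119418}}{2} \approx 172.78$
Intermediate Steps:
$m = -258$ ($m = - 2 \cdot 43 \cdot 3 = \left(-2\right) 129 = -258$)
$f{\left(J \right)} = - 46 J$
$X = - \frac{35973}{2}$ ($X = - \frac{\left(-834 + 263\right) \left(-189\right)}{6} = - \frac{\left(-571\right) \left(-189\right)}{6} = \left(- \frac{1}{6}\right) 107919 = - \frac{35973}{2} \approx -17987.0$)
$\sqrt{f{\left(m \right)} - X} = \sqrt{\left(-46\right) \left(-258\right) - - \frac{35973}{2}} = \sqrt{11868 + \frac{35973}{2}} = \sqrt{\frac{59709}{2}} = \frac{\sqrt{119418}}{2}$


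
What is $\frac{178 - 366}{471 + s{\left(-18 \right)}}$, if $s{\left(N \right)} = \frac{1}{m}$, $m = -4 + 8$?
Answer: $- \frac{752}{1885} \approx -0.39894$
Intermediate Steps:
$m = 4$
$s{\left(N \right)} = \frac{1}{4}$
$\frac{178 - 366}{471 + s{\left(-18 \right)}} = \frac{178 - 366}{471 + \frac{1}{4}} = - \frac{188}{\frac{1885}{4}} = \left(-188\right) \frac{4}{1885} = - \frac{752}{1885}$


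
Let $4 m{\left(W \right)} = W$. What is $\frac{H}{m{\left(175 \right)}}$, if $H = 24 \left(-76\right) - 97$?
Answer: $- \frac{7684}{175} \approx -43.909$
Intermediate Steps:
$m{\left(W \right)} = \frac{W}{4}$
$H = -1921$ ($H = -1824 - 97 = -1921$)
$\frac{H}{m{\left(175 \right)}} = - \frac{1921}{\frac{1}{4} \cdot 175} = - \frac{1921}{\frac{175}{4}} = \left(-1921\right) \frac{4}{175} = - \frac{7684}{175}$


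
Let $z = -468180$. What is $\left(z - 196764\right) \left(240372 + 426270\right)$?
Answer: $-443279598048$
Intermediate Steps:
$\left(z - 196764\right) \left(240372 + 426270\right) = \left(-468180 - 196764\right) \left(240372 + 426270\right) = \left(-664944\right) 666642 = -443279598048$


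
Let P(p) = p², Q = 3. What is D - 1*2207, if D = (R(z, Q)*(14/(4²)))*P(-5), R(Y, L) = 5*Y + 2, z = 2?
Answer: -3889/2 ≈ -1944.5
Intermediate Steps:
R(Y, L) = 2 + 5*Y
D = 525/2 (D = ((2 + 5*2)*(14/(4²)))*(-5)² = ((2 + 10)*(14/16))*25 = (12*(14*(1/16)))*25 = (12*(7/8))*25 = (21/2)*25 = 525/2 ≈ 262.50)
D - 1*2207 = 525/2 - 1*2207 = 525/2 - 2207 = -3889/2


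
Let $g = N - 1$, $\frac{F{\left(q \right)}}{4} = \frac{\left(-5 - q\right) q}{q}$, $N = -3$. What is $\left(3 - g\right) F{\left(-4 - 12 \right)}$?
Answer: $308$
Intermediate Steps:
$F{\left(q \right)} = -20 - 4 q$ ($F{\left(q \right)} = 4 \frac{\left(-5 - q\right) q}{q} = 4 \frac{q \left(-5 - q\right)}{q} = 4 \left(-5 - q\right) = -20 - 4 q$)
$g = -4$ ($g = -3 - 1 = -4$)
$\left(3 - g\right) F{\left(-4 - 12 \right)} = \left(3 - -4\right) \left(-20 - 4 \left(-4 - 12\right)\right) = \left(3 + 4\right) \left(-20 - 4 \left(-4 - 12\right)\right) = 7 \left(-20 - -64\right) = 7 \left(-20 + 64\right) = 7 \cdot 44 = 308$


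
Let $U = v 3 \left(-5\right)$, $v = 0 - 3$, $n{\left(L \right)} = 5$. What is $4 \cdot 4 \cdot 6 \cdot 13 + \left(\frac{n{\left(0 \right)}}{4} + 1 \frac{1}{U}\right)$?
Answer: $\frac{224869}{180} \approx 1249.3$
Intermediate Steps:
$v = -3$ ($v = 0 - 3 = -3$)
$U = 45$ ($U = - 3 \cdot 3 \left(-5\right) = \left(-3\right) \left(-15\right) = 45$)
$4 \cdot 4 \cdot 6 \cdot 13 + \left(\frac{n{\left(0 \right)}}{4} + 1 \frac{1}{U}\right) = 4 \cdot 4 \cdot 6 \cdot 13 + \left(\frac{5}{4} + 1 \cdot \frac{1}{45}\right) = 16 \cdot 6 \cdot 13 + \left(5 \cdot \frac{1}{4} + 1 \cdot \frac{1}{45}\right) = 96 \cdot 13 + \left(\frac{5}{4} + \frac{1}{45}\right) = 1248 + \frac{229}{180} = \frac{224869}{180}$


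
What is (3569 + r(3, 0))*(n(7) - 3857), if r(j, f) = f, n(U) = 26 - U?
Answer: -13697822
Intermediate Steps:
(3569 + r(3, 0))*(n(7) - 3857) = (3569 + 0)*((26 - 1*7) - 3857) = 3569*((26 - 7) - 3857) = 3569*(19 - 3857) = 3569*(-3838) = -13697822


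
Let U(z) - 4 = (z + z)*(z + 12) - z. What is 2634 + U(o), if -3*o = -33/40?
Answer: 2115581/800 ≈ 2644.5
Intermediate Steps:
o = 11/40 (o = -(-11)/40 = -⅓*(-33/40) = 11/40 ≈ 0.27500)
U(z) = 4 - z + 2*z*(12 + z) (U(z) = 4 + ((z + z)*(z + 12) - z) = 4 + ((2*z)*(12 + z) - z) = 4 + (2*z*(12 + z) - z) = 4 + (-z + 2*z*(12 + z)) = 4 - z + 2*z*(12 + z))
2634 + U(o) = 2634 + (4 + 2*(11/40)² + 23*(11/40)) = 2634 + (4 + 2*(121/1600) + 253/40) = 2634 + (4 + 121/800 + 253/40) = 2634 + 8381/800 = 2115581/800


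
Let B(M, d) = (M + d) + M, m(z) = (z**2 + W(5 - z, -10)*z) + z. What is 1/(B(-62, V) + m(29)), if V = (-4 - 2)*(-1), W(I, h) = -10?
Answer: 1/462 ≈ 0.0021645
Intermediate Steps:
V = 6 (V = -6*(-1) = 6)
m(z) = z**2 - 9*z (m(z) = (z**2 - 10*z) + z = z**2 - 9*z)
B(M, d) = d + 2*M
1/(B(-62, V) + m(29)) = 1/((6 + 2*(-62)) + 29*(-9 + 29)) = 1/((6 - 124) + 29*20) = 1/(-118 + 580) = 1/462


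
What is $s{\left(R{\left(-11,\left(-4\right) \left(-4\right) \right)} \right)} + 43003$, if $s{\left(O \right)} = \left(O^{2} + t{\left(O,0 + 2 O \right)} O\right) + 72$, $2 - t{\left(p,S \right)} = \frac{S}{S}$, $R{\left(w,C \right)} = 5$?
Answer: $43105$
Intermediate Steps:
$t{\left(p,S \right)} = 1$ ($t{\left(p,S \right)} = 2 - \frac{S}{S} = 2 - 1 = 1$)
$s{\left(O \right)} = 72 + O + O^{2}$ ($s{\left(O \right)} = \left(O^{2} + 1 O\right) + 72 = \left(O^{2} + O\right) + 72 = \left(O + O^{2}\right) + 72 = 72 + O + O^{2}$)
$s{\left(R{\left(-11,\left(-4\right) \left(-4\right) \right)} \right)} + 43003 = \left(72 + 5 + 5^{2}\right) + 43003 = \left(72 + 5 + 25\right) + 43003 = 102 + 43003 = 43105$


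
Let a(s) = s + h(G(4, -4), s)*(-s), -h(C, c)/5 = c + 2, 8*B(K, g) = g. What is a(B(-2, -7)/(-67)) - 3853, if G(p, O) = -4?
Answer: -1106909971/287296 ≈ -3852.9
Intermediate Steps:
B(K, g) = g/8
h(C, c) = -10 - 5*c (h(C, c) = -5*(c + 2) = -5*(2 + c) = -10 - 5*c)
a(s) = s - s*(-10 - 5*s) (a(s) = s + (-10 - 5*s)*(-s) = s - s*(-10 - 5*s))
a(B(-2, -7)/(-67)) - 3853 = (((⅛)*(-7))/(-67))*(11 + 5*(((⅛)*(-7))/(-67))) - 3853 = (-7/8*(-1/67))*(11 + 5*(-7/8*(-1/67))) - 3853 = 7*(11 + 5*(7/536))/536 - 3853 = 7*(11 + 35/536)/536 - 3853 = (7/536)*(5931/536) - 3853 = 41517/287296 - 3853 = -1106909971/287296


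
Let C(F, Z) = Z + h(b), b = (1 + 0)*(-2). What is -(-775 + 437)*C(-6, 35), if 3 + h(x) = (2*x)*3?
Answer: 6760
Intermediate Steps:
b = -2 (b = 1*(-2) = -2)
h(x) = -3 + 6*x (h(x) = -3 + (2*x)*3 = -3 + 6*x)
C(F, Z) = -15 + Z (C(F, Z) = Z + (-3 + 6*(-2)) = Z + (-3 - 12) = Z - 15 = -15 + Z)
-(-775 + 437)*C(-6, 35) = -(-775 + 437)*(-15 + 35) = -(-338)*20 = -1*(-6760) = 6760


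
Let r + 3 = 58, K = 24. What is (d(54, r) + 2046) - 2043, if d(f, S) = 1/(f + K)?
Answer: 235/78 ≈ 3.0128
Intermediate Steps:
r = 55 (r = -3 + 58 = 55)
d(f, S) = 1/(24 + f) (d(f, S) = 1/(f + 24) = 1/(24 + f))
(d(54, r) + 2046) - 2043 = (1/(24 + 54) + 2046) - 2043 = (1/78 + 2046) - 2043 = 159589/78 - 2043 = 235/78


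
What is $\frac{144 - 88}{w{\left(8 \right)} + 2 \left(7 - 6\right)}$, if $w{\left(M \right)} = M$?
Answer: $\frac{28}{5} \approx 5.6$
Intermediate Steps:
$\frac{144 - 88}{w{\left(8 \right)} + 2 \left(7 - 6\right)} = \frac{144 - 88}{8 + 2 \left(7 - 6\right)} = \frac{56}{8 + 2 \cdot 1} = \frac{56}{8 + 2} = \frac{56}{10} = 56 \cdot \frac{1}{10} = \frac{28}{5}$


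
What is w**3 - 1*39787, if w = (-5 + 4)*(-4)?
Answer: -39723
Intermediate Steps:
w = 4 (w = -1*(-4) = 4)
w**3 - 1*39787 = 4**3 - 1*39787 = 64 - 39787 = -39723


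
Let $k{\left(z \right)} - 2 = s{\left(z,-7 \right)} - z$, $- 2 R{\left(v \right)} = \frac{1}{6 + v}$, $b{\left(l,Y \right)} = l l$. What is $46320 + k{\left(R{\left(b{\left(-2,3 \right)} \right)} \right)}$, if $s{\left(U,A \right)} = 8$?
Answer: $\frac{926601}{20} \approx 46330.0$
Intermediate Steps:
$b{\left(l,Y \right)} = l^{2}$
$R{\left(v \right)} = - \frac{1}{2 \left(6 + v\right)}$
$k{\left(z \right)} = 10 - z$ ($k{\left(z \right)} = 2 - \left(-8 + z\right) = 10 - z$)
$46320 + k{\left(R{\left(b{\left(-2,3 \right)} \right)} \right)} = 46320 + \left(10 - - \frac{1}{12 + 2 \left(-2\right)^{2}}\right) = 46320 + \left(10 - - \frac{1}{12 + 2 \cdot 4}\right) = 46320 + \left(10 - - \frac{1}{12 + 8}\right) = 46320 + \left(10 - - \frac{1}{20}\right) = 46320 + \left(10 + \frac{1}{20}\right) = 46320 + \frac{201}{20} = \frac{926601}{20}$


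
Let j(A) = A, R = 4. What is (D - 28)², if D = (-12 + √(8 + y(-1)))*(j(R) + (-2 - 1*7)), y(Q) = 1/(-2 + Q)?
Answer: 3647/3 - 320*√69/3 ≈ 329.63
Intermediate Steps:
D = 60 - 5*√69/3 (D = (-12 + √(8 + 1/(-2 - 1)))*(4 + (-2 - 1*7)) = (-12 + √(8 + 1/(-3)))*(4 + (-2 - 7)) = (-12 + √(8 - ⅓))*(4 - 9) = (-12 + √(23/3))*(-5) = (-12 + √69/3)*(-5) = 60 - 5*√69/3 ≈ 46.156)
(D - 28)² = ((60 - 5*√69/3) - 28)² = (32 - 5*√69/3)²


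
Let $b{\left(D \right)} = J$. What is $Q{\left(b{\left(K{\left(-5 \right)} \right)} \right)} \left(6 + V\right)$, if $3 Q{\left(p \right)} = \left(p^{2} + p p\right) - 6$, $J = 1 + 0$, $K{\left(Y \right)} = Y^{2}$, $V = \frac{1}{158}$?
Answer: $- \frac{1898}{237} \approx -8.0084$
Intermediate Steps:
$V = \frac{1}{158} \approx 0.0063291$
$J = 1$
$b{\left(D \right)} = 1$
$Q{\left(p \right)} = -2 + \frac{2 p^{2}}{3}$ ($Q{\left(p \right)} = \frac{\left(p^{2} + p p\right) - 6}{3} = \frac{\left(p^{2} + p^{2}\right) - 6}{3} = \frac{2 p^{2} - 6}{3} = \frac{-6 + 2 p^{2}}{3} = -2 + \frac{2 p^{2}}{3}$)
$Q{\left(b{\left(K{\left(-5 \right)} \right)} \right)} \left(6 + V\right) = \left(-2 + \frac{2 \cdot 1^{2}}{3}\right) \left(6 + \frac{1}{158}\right) = \left(-2 + \frac{2}{3} \cdot 1\right) \frac{949}{158} = \left(-2 + \frac{2}{3}\right) \frac{949}{158} = \left(- \frac{4}{3}\right) \frac{949}{158} = - \frac{1898}{237}$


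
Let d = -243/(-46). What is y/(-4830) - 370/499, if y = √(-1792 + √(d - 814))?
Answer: -370/499 - √(-3791872 + 46*I*√1711246)/222180 ≈ -0.74155 - 0.0087647*I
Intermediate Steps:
d = 243/46 (d = -243*(-1/46) = 243/46 ≈ 5.2826)
y = √(-1792 + I*√1711246/46) (y = √(-1792 + √(243/46 - 814)) = √(-1792 + √(-37201/46)) = √(-1792 + I*√1711246/46) ≈ 0.3359 + 42.333*I)
y/(-4830) - 370/499 = (√(-3791872 + 46*I*√1711246)/46)/(-4830) - 370/499 = (√(-3791872 + 46*I*√1711246)/46)*(-1/4830) - 370*1/499 = -√(-3791872 + 46*I*√1711246)/222180 - 370/499 = -370/499 - √(-3791872 + 46*I*√1711246)/222180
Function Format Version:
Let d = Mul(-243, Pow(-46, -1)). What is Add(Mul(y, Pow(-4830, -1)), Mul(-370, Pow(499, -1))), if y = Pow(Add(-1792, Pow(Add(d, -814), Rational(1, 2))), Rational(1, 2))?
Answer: Add(Rational(-370, 499), Mul(Rational(-1, 222180), Pow(Add(-3791872, Mul(46, I, Pow(1711246, Rational(1, 2)))), Rational(1, 2)))) ≈ Add(-0.74155, Mul(-0.0087647, I))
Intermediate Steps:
d = Rational(243, 46) (d = Mul(-243, Rational(-1, 46)) = Rational(243, 46) ≈ 5.2826)
y = Pow(Add(-1792, Mul(Rational(1, 46), I, Pow(1711246, Rational(1, 2)))), Rational(1, 2)) (y = Pow(Add(-1792, Pow(Add(Rational(243, 46), -814), Rational(1, 2))), Rational(1, 2)) = Pow(Add(-1792, Pow(Rational(-37201, 46), Rational(1, 2))), Rational(1, 2)) = Pow(Add(-1792, Mul(Rational(1, 46), I, Pow(1711246, Rational(1, 2)))), Rational(1, 2)) ≈ Add(0.3359, Mul(42.333, I)))
Add(Mul(y, Pow(-4830, -1)), Mul(-370, Pow(499, -1))) = Add(Mul(Mul(Rational(1, 46), Pow(Add(-3791872, Mul(46, I, Pow(1711246, Rational(1, 2)))), Rational(1, 2))), Pow(-4830, -1)), Mul(-370, Pow(499, -1))) = Add(Mul(Mul(Rational(1, 46), Pow(Add(-3791872, Mul(46, I, Pow(1711246, Rational(1, 2)))), Rational(1, 2))), Rational(-1, 4830)), Mul(-370, Rational(1, 499))) = Add(Mul(Rational(-1, 222180), Pow(Add(-3791872, Mul(46, I, Pow(1711246, Rational(1, 2)))), Rational(1, 2))), Rational(-370, 499)) = Add(Rational(-370, 499), Mul(Rational(-1, 222180), Pow(Add(-3791872, Mul(46, I, Pow(1711246, Rational(1, 2)))), Rational(1, 2))))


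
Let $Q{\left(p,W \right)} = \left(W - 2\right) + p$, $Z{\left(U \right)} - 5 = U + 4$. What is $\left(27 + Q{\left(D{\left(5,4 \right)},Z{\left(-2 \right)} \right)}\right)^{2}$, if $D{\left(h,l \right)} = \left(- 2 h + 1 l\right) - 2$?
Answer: $576$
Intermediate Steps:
$D{\left(h,l \right)} = -2 + l - 2 h$ ($D{\left(h,l \right)} = \left(- 2 h + l\right) - 2 = \left(l - 2 h\right) - 2 = -2 + l - 2 h$)
$Z{\left(U \right)} = 9 + U$ ($Z{\left(U \right)} = 5 + \left(U + 4\right) = 5 + \left(4 + U\right) = 9 + U$)
$Q{\left(p,W \right)} = -2 + W + p$ ($Q{\left(p,W \right)} = \left(-2 + W\right) + p = -2 + W + p$)
$\left(27 + Q{\left(D{\left(5,4 \right)},Z{\left(-2 \right)} \right)}\right)^{2} = \left(27 - 3\right)^{2} = 24^{2} = 576$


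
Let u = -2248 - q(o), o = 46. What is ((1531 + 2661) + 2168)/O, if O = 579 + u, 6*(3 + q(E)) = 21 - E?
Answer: -38160/9971 ≈ -3.8271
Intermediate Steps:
q(E) = ½ - E/6 (q(E) = -3 + (21 - E)/6 = -3 + (7/2 - E/6) = ½ - E/6)
u = -13445/6 (u = -2248 - (½ - ⅙*46) = -2248 - (½ - 23/3) = -2248 - 1*(-43/6) = -2248 + 43/6 = -13445/6 ≈ -2240.8)
O = -9971/6 (O = 579 - 13445/6 = -9971/6 ≈ -1661.8)
((1531 + 2661) + 2168)/O = ((1531 + 2661) + 2168)/(-9971/6) = (4192 + 2168)*(-6/9971) = 6360*(-6/9971) = -38160/9971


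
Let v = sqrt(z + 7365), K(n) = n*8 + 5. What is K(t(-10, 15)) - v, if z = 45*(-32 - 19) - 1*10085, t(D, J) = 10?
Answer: 85 - I*sqrt(5015) ≈ 85.0 - 70.817*I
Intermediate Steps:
K(n) = 5 + 8*n (K(n) = 8*n + 5 = 5 + 8*n)
z = -12380 (z = 45*(-51) - 10085 = -2295 - 10085 = -12380)
v = I*sqrt(5015) (v = sqrt(-12380 + 7365) = sqrt(-5015) = I*sqrt(5015) ≈ 70.817*I)
K(t(-10, 15)) - v = (5 + 8*10) - I*sqrt(5015) = (5 + 80) - I*sqrt(5015) = 85 - I*sqrt(5015)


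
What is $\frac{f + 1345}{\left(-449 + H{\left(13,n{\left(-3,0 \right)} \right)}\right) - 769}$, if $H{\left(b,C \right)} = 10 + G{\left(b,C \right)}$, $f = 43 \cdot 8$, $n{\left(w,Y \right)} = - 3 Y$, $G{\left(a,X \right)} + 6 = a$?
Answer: $- \frac{1689}{1201} \approx -1.4063$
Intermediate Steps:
$G{\left(a,X \right)} = -6 + a$
$f = 344$
$H{\left(b,C \right)} = 4 + b$ ($H{\left(b,C \right)} = 10 + \left(-6 + b\right) = 4 + b$)
$\frac{f + 1345}{\left(-449 + H{\left(13,n{\left(-3,0 \right)} \right)}\right) - 769} = \frac{344 + 1345}{\left(-449 + \left(4 + 13\right)\right) - 769} = \frac{1689}{\left(-449 + 17\right) - 769} = \frac{1689}{-432 - 769} = \frac{1689}{-1201} = 1689 \left(- \frac{1}{1201}\right) = - \frac{1689}{1201}$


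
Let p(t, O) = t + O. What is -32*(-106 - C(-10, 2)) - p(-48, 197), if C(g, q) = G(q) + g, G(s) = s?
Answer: 2987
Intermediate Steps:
C(g, q) = g + q (C(g, q) = q + g = g + q)
p(t, O) = O + t
-32*(-106 - C(-10, 2)) - p(-48, 197) = -32*(-106 - (-10 + 2)) - (197 - 48) = -32*(-106 - 1*(-8)) - 1*149 = -32*(-106 + 8) - 149 = -32*(-98) - 149 = 3136 - 149 = 2987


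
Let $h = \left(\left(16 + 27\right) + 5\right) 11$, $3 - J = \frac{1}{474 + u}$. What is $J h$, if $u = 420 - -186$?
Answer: $\frac{71258}{45} \approx 1583.5$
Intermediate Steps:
$u = 606$ ($u = 420 + 186 = 606$)
$J = \frac{3239}{1080}$ ($J = 3 - \frac{1}{474 + 606} = 3 - \frac{1}{1080} = \frac{3239}{1080} \approx 2.9991$)
$h = 528$ ($h = \left(43 + 5\right) 11 = 48 \cdot 11 = 528$)
$J h = \frac{3239}{1080} \cdot 528 = \frac{71258}{45}$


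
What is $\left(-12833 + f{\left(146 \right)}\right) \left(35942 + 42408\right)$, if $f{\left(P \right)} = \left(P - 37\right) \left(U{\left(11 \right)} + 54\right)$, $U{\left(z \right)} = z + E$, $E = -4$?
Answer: $-484516400$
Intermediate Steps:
$U{\left(z \right)} = -4 + z$ ($U{\left(z \right)} = z - 4 = -4 + z$)
$f{\left(P \right)} = -2257 + 61 P$ ($f{\left(P \right)} = \left(P - 37\right) \left(\left(-4 + 11\right) + 54\right) = \left(-37 + P\right) \left(7 + 54\right) = \left(-37 + P\right) 61 = -2257 + 61 P$)
$\left(-12833 + f{\left(146 \right)}\right) \left(35942 + 42408\right) = \left(-12833 + \left(-2257 + 61 \cdot 146\right)\right) \left(35942 + 42408\right) = \left(-12833 + \left(-2257 + 8906\right)\right) 78350 = \left(-12833 + 6649\right) 78350 = \left(-6184\right) 78350 = -484516400$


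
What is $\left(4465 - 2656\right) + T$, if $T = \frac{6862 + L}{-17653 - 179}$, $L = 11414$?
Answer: $\frac{2686651}{1486} \approx 1808.0$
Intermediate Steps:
$T = - \frac{1523}{1486}$ ($T = \frac{6862 + 11414}{-17653 - 179} = \frac{18276}{-17832} = 18276 \left(- \frac{1}{17832}\right) = - \frac{1523}{1486} \approx -1.0249$)
$\left(4465 - 2656\right) + T = \left(4465 - 2656\right) - \frac{1523}{1486} = 1809 - \frac{1523}{1486} = \frac{2686651}{1486}$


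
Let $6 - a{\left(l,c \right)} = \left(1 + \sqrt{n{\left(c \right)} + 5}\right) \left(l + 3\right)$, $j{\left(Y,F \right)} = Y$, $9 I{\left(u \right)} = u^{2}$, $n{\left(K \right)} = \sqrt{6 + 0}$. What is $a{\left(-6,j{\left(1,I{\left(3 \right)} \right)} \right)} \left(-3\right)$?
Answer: $-27 - 9 \sqrt{5 + \sqrt{6}} \approx -51.564$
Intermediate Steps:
$n{\left(K \right)} = \sqrt{6}$
$I{\left(u \right)} = \frac{u^{2}}{9}$
$a{\left(l,c \right)} = 6 - \left(1 + \sqrt{5 + \sqrt{6}}\right) \left(3 + l\right)$ ($a{\left(l,c \right)} = 6 - \left(1 + \sqrt{\sqrt{6} + 5}\right) \left(l + 3\right) = 6 - \left(1 + \sqrt{5 + \sqrt{6}}\right) \left(3 + l\right)$)
$a{\left(-6,j{\left(1,I{\left(3 \right)} \right)} \right)} \left(-3\right) = \left(3 - -6 - 3 \sqrt{5 + \sqrt{6}} - - 6 \sqrt{5 + \sqrt{6}}\right) \left(-3\right) = \left(3 + 6 - 3 \sqrt{5 + \sqrt{6}} + 6 \sqrt{5 + \sqrt{6}}\right) \left(-3\right) = \left(9 + 3 \sqrt{5 + \sqrt{6}}\right) \left(-3\right) = -27 - 9 \sqrt{5 + \sqrt{6}}$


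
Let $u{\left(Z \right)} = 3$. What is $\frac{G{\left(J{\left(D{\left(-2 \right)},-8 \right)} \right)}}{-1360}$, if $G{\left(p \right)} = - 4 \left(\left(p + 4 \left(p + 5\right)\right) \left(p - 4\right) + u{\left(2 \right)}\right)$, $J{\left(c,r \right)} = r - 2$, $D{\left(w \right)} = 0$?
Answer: $\frac{423}{340} \approx 1.2441$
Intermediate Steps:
$J{\left(c,r \right)} = -2 + r$
$G{\left(p \right)} = -12 - 4 \left(-4 + p\right) \left(20 + 5 p\right)$ ($G{\left(p \right)} = - 4 \left(\left(p + 4 \left(p + 5\right)\right) \left(p - 4\right) + 3\right) = - 4 \left(\left(p + 4 \left(5 + p\right)\right) \left(-4 + p\right) + 3\right) = - 4 \left(\left(p + \left(20 + 4 p\right)\right) \left(-4 + p\right) + 3\right) = - 4 \left(\left(20 + 5 p\right) \left(-4 + p\right) + 3\right) = - 4 \left(\left(-4 + p\right) \left(20 + 5 p\right) + 3\right) = - 4 \left(3 + \left(-4 + p\right) \left(20 + 5 p\right)\right) = -12 - 4 \left(-4 + p\right) \left(20 + 5 p\right)$)
$\frac{G{\left(J{\left(D{\left(-2 \right)},-8 \right)} \right)}}{-1360} = \frac{308 - 20 \left(-2 - 8\right)^{2}}{-1360} = \left(308 - 20 \left(-10\right)^{2}\right) \left(- \frac{1}{1360}\right) = \left(308 - 2000\right) \left(- \frac{1}{1360}\right) = \left(-1692\right) \left(- \frac{1}{1360}\right) = \frac{423}{340}$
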